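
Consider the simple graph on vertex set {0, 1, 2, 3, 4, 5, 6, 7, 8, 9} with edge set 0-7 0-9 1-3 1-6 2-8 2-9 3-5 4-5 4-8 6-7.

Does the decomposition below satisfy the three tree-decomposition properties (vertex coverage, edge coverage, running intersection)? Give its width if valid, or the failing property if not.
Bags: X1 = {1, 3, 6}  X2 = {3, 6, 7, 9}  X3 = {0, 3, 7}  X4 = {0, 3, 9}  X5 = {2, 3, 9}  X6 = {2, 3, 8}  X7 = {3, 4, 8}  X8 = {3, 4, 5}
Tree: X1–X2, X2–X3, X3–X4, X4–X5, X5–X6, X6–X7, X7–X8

A tree decomposition must satisfy three properties: every vertex lies in some bag; for every edge, both endpoints lie together in some bag; and for every vertex, the bags containing it form a connected subtree. Here bags containing vertex 9 are not connected in the tree, so the decomposition is invalid.

No — bags containing vertex 9 are not connected in the tree.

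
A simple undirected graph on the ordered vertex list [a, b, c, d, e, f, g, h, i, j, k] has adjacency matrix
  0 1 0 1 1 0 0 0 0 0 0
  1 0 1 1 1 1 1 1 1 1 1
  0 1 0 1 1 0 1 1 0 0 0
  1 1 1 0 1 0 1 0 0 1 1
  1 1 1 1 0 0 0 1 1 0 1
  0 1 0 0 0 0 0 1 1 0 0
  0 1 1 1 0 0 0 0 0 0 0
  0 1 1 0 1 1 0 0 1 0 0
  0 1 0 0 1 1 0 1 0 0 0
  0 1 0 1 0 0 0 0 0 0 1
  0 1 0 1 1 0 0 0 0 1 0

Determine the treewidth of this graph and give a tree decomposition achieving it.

Treewidth 3.
One such decomposition:
Bags: B1 = {b, c, e, h}  B2 = {b, c, d, e}  B3 = {b, c, d, g}  B4 = {b, e, h, i}  B5 = {b, f, h, i}  B6 = {b, d, e, k}  B7 = {b, d, j, k}  B8 = {a, b, d, e}
Tree: B1–B2, B2–B3, B1–B4, B4–B5, B2–B6, B6–B7, B6–B8

Each bag holds 4 vertices, so the decomposition has width 3, which upper-bounds the treewidth. Conversely, {b, c, d, g} is a clique of size 4, and the vertices of any clique must share a bag in every tree decomposition; so some bag has ≥ 4 vertices and tw(G) ≥ 3. Hence tw(G) = 3 exactly.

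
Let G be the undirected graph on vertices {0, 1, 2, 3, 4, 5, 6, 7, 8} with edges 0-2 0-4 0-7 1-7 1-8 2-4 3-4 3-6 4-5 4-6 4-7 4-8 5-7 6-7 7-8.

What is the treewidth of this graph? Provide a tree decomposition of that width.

Treewidth 2.
Bags: B1 = {4, 6, 7}  B2 = {4, 7, 8}  B3 = {4, 5, 7}  B4 = {0, 4, 7}  B5 = {3, 4, 6}  B6 = {1, 7, 8}  B7 = {0, 2, 4}
Tree: B1–B2, B1–B3, B3–B4, B1–B5, B2–B6, B4–B7

Every bag has size at most 3, so the width is 3 − 1 = 2 and tw(G) ≤ 2. On the other hand G contains the 3-clique {1, 7, 8}. A clique must lie in a single bag of any decomposition, so no decomposition can have width below 2. Hence tw(G) = 2 exactly.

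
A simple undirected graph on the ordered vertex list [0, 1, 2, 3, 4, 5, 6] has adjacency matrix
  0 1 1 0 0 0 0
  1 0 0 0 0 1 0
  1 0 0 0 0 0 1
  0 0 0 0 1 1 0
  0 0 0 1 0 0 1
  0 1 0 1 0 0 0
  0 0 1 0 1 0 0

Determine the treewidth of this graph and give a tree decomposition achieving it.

Treewidth 2.
One such decomposition:
Bags: B1 = {3, 4, 5}  B2 = {1, 4, 5}  B3 = {0, 1, 4}  B4 = {0, 2, 4}  B5 = {2, 4, 6}
Tree: B1–B2, B2–B3, B3–B4, B4–B5

The largest bag has 3 vertices, giving width 2; this decomposition certifies tw(G) ≤ 2. For the lower bound, G contains the cycle 4–3–5–1–0–2–6–4, so G is not a forest; only forests have treewidth ≤ 1, hence tw(G) ≥ 2. The upper and lower bounds meet at 2, so that is the treewidth.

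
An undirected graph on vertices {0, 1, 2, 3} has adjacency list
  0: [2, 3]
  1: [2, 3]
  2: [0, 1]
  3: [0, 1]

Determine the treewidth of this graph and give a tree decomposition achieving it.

Every bag has size at most 3, so the width is 3 − 1 = 2 and tw(G) ≤ 2. Since 0–3–1–2–0 is a cycle in G, G is not acyclic. Forests are exactly the graphs of treewidth ≤ 1, so tw(G) ≥ 2. Hence tw(G) = 2 exactly.

Treewidth 2.
Bags: B1 = {0, 1, 3}  B2 = {0, 1, 2}
Tree: B1–B2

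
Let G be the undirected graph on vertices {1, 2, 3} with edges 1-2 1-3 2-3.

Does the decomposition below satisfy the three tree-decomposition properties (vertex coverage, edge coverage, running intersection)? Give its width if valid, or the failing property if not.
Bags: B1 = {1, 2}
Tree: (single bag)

No — vertex 3 appears in no bag.

A tree decomposition must satisfy three properties: every vertex lies in some bag; for every edge, both endpoints lie together in some bag; and for every vertex, the bags containing it form a connected subtree. Here vertex 3 appears in no bag, so the decomposition is invalid.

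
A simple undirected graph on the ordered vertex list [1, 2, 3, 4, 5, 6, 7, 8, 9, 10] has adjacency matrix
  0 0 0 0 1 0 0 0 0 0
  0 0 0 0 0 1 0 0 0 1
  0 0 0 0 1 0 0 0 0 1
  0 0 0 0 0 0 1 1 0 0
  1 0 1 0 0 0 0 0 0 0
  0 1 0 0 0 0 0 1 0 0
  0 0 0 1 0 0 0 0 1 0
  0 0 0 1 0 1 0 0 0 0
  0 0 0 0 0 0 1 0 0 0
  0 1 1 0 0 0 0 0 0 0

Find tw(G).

1

A width-1 tree decomposition is:
Bags: B1 = {7, 9}  B2 = {4, 7}  B3 = {4, 8}  B4 = {6, 8}  B5 = {2, 6}  B6 = {2, 10}  B7 = {3, 10}  B8 = {3, 5}  B9 = {1, 5}
Tree: B1–B2, B2–B3, B3–B4, B4–B5, B5–B6, B6–B7, B7–B8, B8–B9
The largest bag has 2 vertices, giving width 1; this decomposition certifies tw(G) ≤ 1. G has an edge, so its treewidth is at least 1. Therefore the treewidth is 1.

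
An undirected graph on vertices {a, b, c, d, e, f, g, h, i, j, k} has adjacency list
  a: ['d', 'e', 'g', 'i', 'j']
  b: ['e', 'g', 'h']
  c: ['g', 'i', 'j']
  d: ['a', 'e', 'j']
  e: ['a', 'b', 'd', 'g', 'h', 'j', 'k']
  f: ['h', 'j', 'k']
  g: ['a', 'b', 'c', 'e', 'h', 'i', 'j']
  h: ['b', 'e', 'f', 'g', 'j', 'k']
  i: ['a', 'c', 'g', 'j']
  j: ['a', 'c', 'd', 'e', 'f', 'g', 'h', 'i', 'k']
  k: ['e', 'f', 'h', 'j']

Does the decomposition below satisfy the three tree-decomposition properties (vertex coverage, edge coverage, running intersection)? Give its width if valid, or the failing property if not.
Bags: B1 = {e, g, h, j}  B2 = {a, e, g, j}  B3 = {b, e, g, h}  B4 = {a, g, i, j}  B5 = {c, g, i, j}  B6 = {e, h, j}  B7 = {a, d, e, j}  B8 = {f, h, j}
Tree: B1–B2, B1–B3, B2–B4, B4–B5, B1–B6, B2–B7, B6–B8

A tree decomposition must satisfy three properties: every vertex lies in some bag; for every edge, both endpoints lie together in some bag; and for every vertex, the bags containing it form a connected subtree. Here vertex k appears in no bag, so the decomposition is invalid.

No — vertex k appears in no bag.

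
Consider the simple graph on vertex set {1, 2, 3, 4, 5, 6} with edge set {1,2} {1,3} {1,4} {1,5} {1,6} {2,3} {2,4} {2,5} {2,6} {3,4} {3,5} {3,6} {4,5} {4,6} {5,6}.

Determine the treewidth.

A width-5 tree decomposition is:
Bags: B1 = {1, 2, 3, 4, 5, 6}
Tree: (single bag)
With just one bag of size 6, the width is 6 − 1 = 5, so tw(G) ≤ 5. Conversely, {1, 2, 3, 4, 5, 6} is a clique of size 6, and the vertices of any clique must share a bag in every tree decomposition; so some bag has ≥ 6 vertices and tw(G) ≥ 5. Combining the bounds, tw(G) = 5.

5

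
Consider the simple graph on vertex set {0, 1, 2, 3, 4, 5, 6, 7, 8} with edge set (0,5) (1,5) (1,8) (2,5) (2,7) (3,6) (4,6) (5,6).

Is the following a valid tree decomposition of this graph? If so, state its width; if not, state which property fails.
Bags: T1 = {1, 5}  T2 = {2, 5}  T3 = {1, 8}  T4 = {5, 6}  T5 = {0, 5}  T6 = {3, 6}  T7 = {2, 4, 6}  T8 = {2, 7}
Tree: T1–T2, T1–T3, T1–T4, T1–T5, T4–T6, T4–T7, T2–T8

A tree decomposition must satisfy three properties: every vertex lies in some bag; for every edge, both endpoints lie together in some bag; and for every vertex, the bags containing it form a connected subtree. Here bags containing vertex 2 are not connected in the tree, so the decomposition is invalid.

No — bags containing vertex 2 are not connected in the tree.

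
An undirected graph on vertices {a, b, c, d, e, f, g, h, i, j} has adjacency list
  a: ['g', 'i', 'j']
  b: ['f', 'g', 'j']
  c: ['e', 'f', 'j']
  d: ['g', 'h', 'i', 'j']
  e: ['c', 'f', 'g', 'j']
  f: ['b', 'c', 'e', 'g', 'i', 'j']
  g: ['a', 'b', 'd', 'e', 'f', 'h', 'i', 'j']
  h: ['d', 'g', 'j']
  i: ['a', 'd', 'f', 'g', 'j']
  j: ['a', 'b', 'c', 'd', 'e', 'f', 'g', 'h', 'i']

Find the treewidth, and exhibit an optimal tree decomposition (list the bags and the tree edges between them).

The largest bag has 4 vertices, giving width 3; this decomposition certifies tw(G) ≤ 3. On the other hand G contains the 4-clique {d, g, h, j}. A clique must lie in a single bag of any decomposition, so no decomposition can have width below 3. Therefore the treewidth is 3.

Treewidth 3.
Bags: B1 = {e, f, g, j}  B2 = {f, g, i, j}  B3 = {d, g, i, j}  B4 = {d, g, h, j}  B5 = {c, e, f, j}  B6 = {b, f, g, j}  B7 = {a, g, i, j}
Tree: B1–B2, B2–B3, B3–B4, B1–B5, B1–B6, B3–B7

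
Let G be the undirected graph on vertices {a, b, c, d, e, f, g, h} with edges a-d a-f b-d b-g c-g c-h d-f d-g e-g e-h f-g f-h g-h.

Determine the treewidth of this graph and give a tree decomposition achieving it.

Treewidth 2.
One optimal decomposition is:
Bags: B1 = {c, g, h}  B2 = {f, g, h}  B3 = {d, f, g}  B4 = {e, g, h}  B5 = {b, d, g}  B6 = {a, d, f}
Tree: B1–B2, B2–B3, B1–B4, B3–B5, B3–B6

The largest bag has 3 vertices, giving width 2; this decomposition certifies tw(G) ≤ 2. Conversely, {d, f, g} is a clique of size 3, and the vertices of any clique must share a bag in every tree decomposition; so some bag has ≥ 3 vertices and tw(G) ≥ 2. Therefore the treewidth is 2.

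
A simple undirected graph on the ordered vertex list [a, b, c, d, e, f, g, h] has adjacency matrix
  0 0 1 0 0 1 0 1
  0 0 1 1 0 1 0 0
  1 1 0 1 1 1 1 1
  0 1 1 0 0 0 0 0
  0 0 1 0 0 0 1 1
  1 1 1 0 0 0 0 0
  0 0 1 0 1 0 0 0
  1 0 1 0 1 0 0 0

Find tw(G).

2

A width-2 tree decomposition is:
Bags: B1 = {b, c, f}  B2 = {a, c, f}  B3 = {a, c, h}  B4 = {b, c, d}  B5 = {c, e, h}  B6 = {c, e, g}
Tree: B1–B2, B2–B3, B1–B4, B3–B5, B5–B6
Every bag has size at most 3, so the width is 3 − 1 = 2 and tw(G) ≤ 2. On the other hand G contains the 3-clique {b, c, d}. A clique must lie in a single bag of any decomposition, so no decomposition can have width below 2. The upper and lower bounds meet at 2, so that is the treewidth.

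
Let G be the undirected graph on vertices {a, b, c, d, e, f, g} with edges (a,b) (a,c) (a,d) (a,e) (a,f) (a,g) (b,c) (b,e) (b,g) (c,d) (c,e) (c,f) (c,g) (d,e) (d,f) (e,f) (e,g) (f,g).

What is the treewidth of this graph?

4

A width-4 tree decomposition is:
Bags: B1 = {a, c, d, e, f}  B2 = {a, c, e, f, g}  B3 = {a, b, c, e, g}
Tree: B1–B2, B2–B3
Every bag has size at most 5, so the width is 5 − 1 = 4 and tw(G) ≤ 4. On the other hand G contains the 5-clique {a, c, d, e, f}. A clique must lie in a single bag of any decomposition, so no decomposition can have width below 4. The upper and lower bounds meet at 4, so that is the treewidth.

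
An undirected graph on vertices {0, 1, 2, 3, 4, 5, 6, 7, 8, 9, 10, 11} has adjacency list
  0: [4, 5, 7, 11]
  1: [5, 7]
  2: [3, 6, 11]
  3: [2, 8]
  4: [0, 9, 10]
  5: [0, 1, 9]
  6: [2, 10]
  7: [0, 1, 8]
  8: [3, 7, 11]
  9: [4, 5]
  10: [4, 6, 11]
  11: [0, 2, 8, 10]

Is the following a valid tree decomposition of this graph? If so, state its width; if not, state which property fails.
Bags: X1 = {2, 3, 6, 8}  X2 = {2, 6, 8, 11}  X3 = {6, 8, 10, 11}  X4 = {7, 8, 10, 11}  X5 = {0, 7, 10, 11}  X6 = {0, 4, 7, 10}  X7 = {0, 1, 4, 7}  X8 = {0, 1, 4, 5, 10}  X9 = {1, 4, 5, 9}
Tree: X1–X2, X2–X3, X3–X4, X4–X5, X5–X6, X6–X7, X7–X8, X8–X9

A tree decomposition must satisfy three properties: every vertex lies in some bag; for every edge, both endpoints lie together in some bag; and for every vertex, the bags containing it form a connected subtree. Here bags containing vertex 10 are not connected in the tree, so the decomposition is invalid.

No — bags containing vertex 10 are not connected in the tree.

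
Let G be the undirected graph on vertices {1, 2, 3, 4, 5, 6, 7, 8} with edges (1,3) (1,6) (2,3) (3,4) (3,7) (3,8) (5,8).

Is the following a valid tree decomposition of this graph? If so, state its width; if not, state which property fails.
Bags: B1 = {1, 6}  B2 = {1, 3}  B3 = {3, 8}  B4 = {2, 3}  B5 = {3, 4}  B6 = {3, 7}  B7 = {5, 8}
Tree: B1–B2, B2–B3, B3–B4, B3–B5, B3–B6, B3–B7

Checking the three conditions: (i) the bags cover all of {1, 2, 3, 4, 5, 6, 7, 8}; (ii) for each edge, some bag contains both endpoints; (iii) the bags containing any fixed vertex form a subtree. All hold, so the decomposition is valid with width 2 − 1 = 1.

Yes; width 1.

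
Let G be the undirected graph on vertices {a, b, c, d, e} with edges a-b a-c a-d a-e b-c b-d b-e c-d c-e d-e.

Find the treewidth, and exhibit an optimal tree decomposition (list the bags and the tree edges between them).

A single bag containing all 5 vertices is trivially a valid decomposition of width 4. On the other hand G contains the 5-clique {a, b, c, d, e}. A clique must lie in a single bag of any decomposition, so no decomposition can have width below 4. Therefore the treewidth is 4.

Treewidth 4.
Bags: B1 = {a, b, c, d, e}
Tree: (single bag)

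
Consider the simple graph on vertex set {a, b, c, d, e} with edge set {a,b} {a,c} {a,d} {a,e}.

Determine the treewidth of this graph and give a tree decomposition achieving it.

Treewidth 1.
One optimal decomposition is:
Bags: B1 = {a, b}  B2 = {a, e}  B3 = {a, d}  B4 = {a, c}
Tree: B1–B2, B2–B3, B2–B4

Every bag has size at most 2, so the width is 2 − 1 = 1 and tw(G) ≤ 1. Any graph with an edge has treewidth ≥ 1, and G has the edge b–a. Combining the bounds, tw(G) = 1.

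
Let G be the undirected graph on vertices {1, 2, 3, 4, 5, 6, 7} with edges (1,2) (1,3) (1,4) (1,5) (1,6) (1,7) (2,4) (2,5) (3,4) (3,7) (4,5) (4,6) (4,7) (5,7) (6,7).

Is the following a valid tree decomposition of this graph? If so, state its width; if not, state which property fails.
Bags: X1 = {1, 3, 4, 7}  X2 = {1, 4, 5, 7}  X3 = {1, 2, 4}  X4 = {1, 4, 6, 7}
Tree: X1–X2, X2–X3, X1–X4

A tree decomposition must satisfy three properties: every vertex lies in some bag; for every edge, both endpoints lie together in some bag; and for every vertex, the bags containing it form a connected subtree. Here edge (5,2) lies in no bag, so the decomposition is invalid.

No — edge (5,2) lies in no bag.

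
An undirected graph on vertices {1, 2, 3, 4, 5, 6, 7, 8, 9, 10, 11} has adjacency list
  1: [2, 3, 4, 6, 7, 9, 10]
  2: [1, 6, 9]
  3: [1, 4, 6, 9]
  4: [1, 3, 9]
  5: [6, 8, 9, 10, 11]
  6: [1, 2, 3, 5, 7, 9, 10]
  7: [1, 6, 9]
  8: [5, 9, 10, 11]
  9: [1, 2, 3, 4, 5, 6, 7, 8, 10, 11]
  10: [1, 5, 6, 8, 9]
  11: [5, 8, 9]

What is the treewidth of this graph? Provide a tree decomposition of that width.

Each bag holds 4 vertices, so the decomposition has width 3, which upper-bounds the treewidth. For the lower bound, the 4 vertices {5, 8, 9, 10} are pairwise adjacent, and any tree decomposition puts a clique entirely inside one bag — forcing width ≥ 3. Therefore the treewidth is 3.

Treewidth 3.
One such decomposition:
Bags: B1 = {1, 6, 9, 10}  B2 = {5, 6, 9, 10}  B3 = {5, 8, 9, 10}  B4 = {1, 3, 6, 9}  B5 = {1, 2, 6, 9}  B6 = {1, 3, 4, 9}  B7 = {5, 8, 9, 11}  B8 = {1, 6, 7, 9}
Tree: B1–B2, B2–B3, B1–B4, B4–B5, B4–B6, B3–B7, B4–B8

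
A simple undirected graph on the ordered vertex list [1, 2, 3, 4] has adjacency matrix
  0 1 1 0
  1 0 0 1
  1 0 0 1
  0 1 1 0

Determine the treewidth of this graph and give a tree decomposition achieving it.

Treewidth 2.
One optimal decomposition is:
Bags: B1 = {1, 3, 4}  B2 = {1, 2, 4}
Tree: B1–B2

The largest bag has 3 vertices, giving width 2; this decomposition certifies tw(G) ≤ 2. The edges 4–3–1–2–4 form a cycle, so G is not a tree and its treewidth is at least 2. Hence tw(G) = 2 exactly.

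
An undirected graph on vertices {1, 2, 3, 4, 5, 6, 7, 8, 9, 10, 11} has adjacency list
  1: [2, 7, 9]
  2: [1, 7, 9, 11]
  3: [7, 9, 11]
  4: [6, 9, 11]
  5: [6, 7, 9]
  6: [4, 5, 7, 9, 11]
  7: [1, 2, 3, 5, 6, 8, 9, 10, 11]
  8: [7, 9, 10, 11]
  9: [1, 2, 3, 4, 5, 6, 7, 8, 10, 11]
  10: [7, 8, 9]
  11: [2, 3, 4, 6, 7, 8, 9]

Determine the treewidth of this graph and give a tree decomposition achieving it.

Treewidth 3.
Bags: B1 = {7, 8, 9, 11}  B2 = {2, 7, 9, 11}  B3 = {6, 7, 9, 11}  B4 = {1, 2, 7, 9}  B5 = {4, 6, 9, 11}  B6 = {3, 7, 9, 11}  B7 = {5, 6, 7, 9}  B8 = {7, 8, 9, 10}
Tree: B1–B2, B1–B3, B2–B4, B3–B5, B3–B6, B3–B7, B1–B8

Each bag holds 4 vertices, so the decomposition has width 3, which upper-bounds the treewidth. Conversely, {4, 6, 9, 11} is a clique of size 4, and the vertices of any clique must share a bag in every tree decomposition; so some bag has ≥ 4 vertices and tw(G) ≥ 3. Therefore the treewidth is 3.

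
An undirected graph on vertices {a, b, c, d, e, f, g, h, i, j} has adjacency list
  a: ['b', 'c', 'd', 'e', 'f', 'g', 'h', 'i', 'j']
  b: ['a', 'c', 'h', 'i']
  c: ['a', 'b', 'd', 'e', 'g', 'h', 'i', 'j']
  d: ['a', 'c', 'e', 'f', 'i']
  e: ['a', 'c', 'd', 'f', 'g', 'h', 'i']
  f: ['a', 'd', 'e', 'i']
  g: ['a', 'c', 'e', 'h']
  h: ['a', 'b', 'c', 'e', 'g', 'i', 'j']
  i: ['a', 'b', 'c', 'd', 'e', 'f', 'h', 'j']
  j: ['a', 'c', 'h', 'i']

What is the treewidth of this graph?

4

A width-4 tree decomposition is:
Bags: B1 = {a, b, c, h, i}  B2 = {a, c, e, h, i}  B3 = {a, c, d, e, i}  B4 = {a, c, e, g, h}  B5 = {a, c, h, i, j}  B6 = {a, d, e, f, i}
Tree: B1–B2, B2–B3, B2–B4, B1–B5, B3–B6
Every bag has size at most 5, so the width is 5 − 1 = 4 and tw(G) ≤ 4. For the lower bound, the 5 vertices {a, c, e, g, h} are pairwise adjacent, and any tree decomposition puts a clique entirely inside one bag — forcing width ≥ 4. Therefore the treewidth is 4.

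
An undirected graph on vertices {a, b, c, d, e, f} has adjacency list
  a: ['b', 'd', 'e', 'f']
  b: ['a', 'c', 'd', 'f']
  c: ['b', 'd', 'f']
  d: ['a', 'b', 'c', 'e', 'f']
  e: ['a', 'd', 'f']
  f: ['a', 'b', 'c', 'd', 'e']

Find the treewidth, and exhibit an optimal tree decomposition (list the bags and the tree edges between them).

Treewidth 3.
One such decomposition:
Bags: B1 = {a, b, d, f}  B2 = {a, d, e, f}  B3 = {b, c, d, f}
Tree: B1–B2, B1–B3

Every bag has size at most 4, so the width is 4 − 1 = 3 and tw(G) ≤ 3. On the other hand G contains the 4-clique {b, c, d, f}. A clique must lie in a single bag of any decomposition, so no decomposition can have width below 3. The upper and lower bounds meet at 3, so that is the treewidth.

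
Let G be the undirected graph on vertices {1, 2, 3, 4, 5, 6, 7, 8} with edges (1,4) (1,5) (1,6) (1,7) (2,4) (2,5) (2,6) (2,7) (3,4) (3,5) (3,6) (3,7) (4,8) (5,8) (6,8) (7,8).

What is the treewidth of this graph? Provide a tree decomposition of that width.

Treewidth 4.
One such decomposition:
Bags: B1 = {1, 2, 3, 5, 8}  B2 = {1, 2, 3, 6, 8}  B3 = {1, 2, 3, 7, 8}  B4 = {1, 2, 3, 4, 8}
Tree: B1–B2, B2–B3, B3–B4

Each bag holds 5 vertices, so the decomposition has width 4, which upper-bounds the treewidth. For the lower bound: the 5 vertex sets {1,5}, {6,8}, {2,7}, {3}, {4} are disjoint, each induces a connected subgraph, and every pair is joined by at least one edge of G. Contracting each set to a single vertex therefore yields K_{5} as a minor, and since treewidth is minor-monotone, tw(G) ≥ tw(K_{5}) = 4. Combining the bounds, tw(G) = 4.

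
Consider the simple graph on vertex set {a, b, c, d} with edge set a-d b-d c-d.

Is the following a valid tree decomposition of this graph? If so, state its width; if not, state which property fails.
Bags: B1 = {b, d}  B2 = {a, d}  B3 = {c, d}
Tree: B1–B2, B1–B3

Vertex coverage: the bags together contain {a, b, c, d}, the full vertex set. Edge coverage: each edge of G has both endpoints in at least one bag. Running intersection: for every vertex, the bags containing it form a connected subtree. All three properties hold, so this is a valid tree decomposition of width max|bag| − 1 = 1, and hence tw(G) ≤ 1.

Yes; width 1.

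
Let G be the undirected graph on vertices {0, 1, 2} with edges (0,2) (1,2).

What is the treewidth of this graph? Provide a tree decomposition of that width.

Each bag holds 2 vertices, so the decomposition has width 1, which upper-bounds the treewidth. Since G has at least one edge (e.g. 2–1), it is not an edgeless graph, so tw(G) ≥ 1. The upper and lower bounds meet at 1, so that is the treewidth.

Treewidth 1.
Bags: B1 = {1, 2}  B2 = {0, 2}
Tree: B1–B2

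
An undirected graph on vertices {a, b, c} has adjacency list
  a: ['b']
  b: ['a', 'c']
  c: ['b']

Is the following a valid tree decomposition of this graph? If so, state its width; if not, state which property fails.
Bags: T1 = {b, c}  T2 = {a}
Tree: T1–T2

A tree decomposition must satisfy three properties: every vertex lies in some bag; for every edge, both endpoints lie together in some bag; and for every vertex, the bags containing it form a connected subtree. Here edge (b,a) lies in no bag, so the decomposition is invalid.

No — edge (b,a) lies in no bag.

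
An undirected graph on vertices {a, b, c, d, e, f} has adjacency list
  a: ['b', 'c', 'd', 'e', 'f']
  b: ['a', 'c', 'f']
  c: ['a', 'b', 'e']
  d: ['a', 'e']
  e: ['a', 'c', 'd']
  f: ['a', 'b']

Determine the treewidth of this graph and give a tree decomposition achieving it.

Treewidth 2.
One optimal decomposition is:
Bags: B1 = {a, c, e}  B2 = {a, b, c}  B3 = {a, b, f}  B4 = {a, d, e}
Tree: B1–B2, B2–B3, B1–B4

Every bag has size at most 3, so the width is 3 − 1 = 2 and tw(G) ≤ 2. Conversely, {a, d, e} is a clique of size 3, and the vertices of any clique must share a bag in every tree decomposition; so some bag has ≥ 3 vertices and tw(G) ≥ 2. The upper and lower bounds meet at 2, so that is the treewidth.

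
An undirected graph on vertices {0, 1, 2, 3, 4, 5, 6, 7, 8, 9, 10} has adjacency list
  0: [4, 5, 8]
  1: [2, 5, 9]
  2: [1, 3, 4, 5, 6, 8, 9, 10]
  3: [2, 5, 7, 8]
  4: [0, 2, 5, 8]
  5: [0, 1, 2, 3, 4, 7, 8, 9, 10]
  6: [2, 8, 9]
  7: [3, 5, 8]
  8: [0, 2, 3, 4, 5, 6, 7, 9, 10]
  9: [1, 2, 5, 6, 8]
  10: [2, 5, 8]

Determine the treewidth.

A width-3 tree decomposition is:
Bags: B1 = {0, 4, 5, 8}  B2 = {2, 4, 5, 8}  B3 = {2, 3, 5, 8}  B4 = {3, 5, 7, 8}  B5 = {2, 5, 8, 9}  B6 = {2, 5, 8, 10}  B7 = {2, 6, 8, 9}  B8 = {1, 2, 5, 9}
Tree: B1–B2, B2–B3, B3–B4, B2–B5, B5–B6, B5–B7, B5–B8
Every bag has size at most 4, so the width is 4 − 1 = 3 and tw(G) ≤ 3. On the other hand G contains the 4-clique {0, 4, 5, 8}. A clique must lie in a single bag of any decomposition, so no decomposition can have width below 3. Combining the bounds, tw(G) = 3.

3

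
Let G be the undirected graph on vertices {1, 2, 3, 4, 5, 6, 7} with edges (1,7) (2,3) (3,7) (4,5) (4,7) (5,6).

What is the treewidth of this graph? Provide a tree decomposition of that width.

Treewidth 1.
Bags: B1 = {4, 7}  B2 = {3, 7}  B3 = {2, 3}  B4 = {1, 7}  B5 = {4, 5}  B6 = {5, 6}
Tree: B1–B2, B2–B3, B1–B4, B1–B5, B5–B6

Every bag has size at most 2, so the width is 2 − 1 = 1 and tw(G) ≤ 1. Any graph with an edge has treewidth ≥ 1, and G has the edge 7–4. The upper and lower bounds meet at 1, so that is the treewidth.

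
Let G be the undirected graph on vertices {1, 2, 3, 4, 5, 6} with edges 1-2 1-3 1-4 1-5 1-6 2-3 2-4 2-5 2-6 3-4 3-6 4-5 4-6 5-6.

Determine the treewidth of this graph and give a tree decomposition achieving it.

Every bag has size at most 5, so the width is 5 − 1 = 4 and tw(G) ≤ 4. Conversely, {1, 2, 3, 4, 6} is a clique of size 5, and the vertices of any clique must share a bag in every tree decomposition; so some bag has ≥ 5 vertices and tw(G) ≥ 4. The upper and lower bounds meet at 4, so that is the treewidth.

Treewidth 4.
One such decomposition:
Bags: B1 = {1, 2, 3, 4, 6}  B2 = {1, 2, 4, 5, 6}
Tree: B1–B2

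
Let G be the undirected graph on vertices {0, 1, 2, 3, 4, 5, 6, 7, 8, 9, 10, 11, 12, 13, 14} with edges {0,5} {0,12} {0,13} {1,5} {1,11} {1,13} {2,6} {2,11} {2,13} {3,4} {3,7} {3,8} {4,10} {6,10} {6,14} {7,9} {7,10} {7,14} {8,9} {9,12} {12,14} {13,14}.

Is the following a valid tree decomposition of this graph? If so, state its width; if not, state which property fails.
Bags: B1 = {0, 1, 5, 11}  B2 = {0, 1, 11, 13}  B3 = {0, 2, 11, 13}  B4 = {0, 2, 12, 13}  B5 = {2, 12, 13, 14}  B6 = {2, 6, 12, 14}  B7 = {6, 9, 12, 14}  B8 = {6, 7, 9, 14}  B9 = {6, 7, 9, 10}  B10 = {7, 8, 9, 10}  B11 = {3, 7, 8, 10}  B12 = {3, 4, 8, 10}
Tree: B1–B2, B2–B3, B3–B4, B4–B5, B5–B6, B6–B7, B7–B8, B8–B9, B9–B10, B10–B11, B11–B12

Yes; width 3.

Every vertex of G appears in some bag (union = {0, 1, 2, 3, 4, 5, 6, 7, 8, 9, 10, 11, 12, 13, 14}); every edge is covered by a bag; and for each vertex v the set of bags containing v is connected in the bag tree. The decomposition is therefore valid. The largest bag has 4 vertices, so the width is 3.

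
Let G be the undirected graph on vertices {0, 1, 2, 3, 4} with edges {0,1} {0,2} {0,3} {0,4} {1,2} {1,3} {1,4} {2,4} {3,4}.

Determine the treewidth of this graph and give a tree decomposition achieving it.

The largest bag has 4 vertices, giving width 3; this decomposition certifies tw(G) ≤ 3. For the lower bound, the 4 vertices {0, 1, 2, 4} are pairwise adjacent, and any tree decomposition puts a clique entirely inside one bag — forcing width ≥ 3. Hence tw(G) = 3 exactly.

Treewidth 3.
One such decomposition:
Bags: B1 = {0, 1, 3, 4}  B2 = {0, 1, 2, 4}
Tree: B1–B2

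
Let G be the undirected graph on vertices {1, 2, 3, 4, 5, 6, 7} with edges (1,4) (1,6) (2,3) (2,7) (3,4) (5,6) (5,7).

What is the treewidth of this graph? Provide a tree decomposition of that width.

Each bag holds 3 vertices, so the decomposition has width 2, which upper-bounds the treewidth. For the lower bound, G contains the cycle 7–2–3–4–1–6–5–7, so G is not a forest; only forests have treewidth ≤ 1, hence tw(G) ≥ 2. The upper and lower bounds meet at 2, so that is the treewidth.

Treewidth 2.
One such decomposition:
Bags: B1 = {2, 3, 7}  B2 = {3, 4, 7}  B3 = {1, 4, 7}  B4 = {1, 6, 7}  B5 = {5, 6, 7}
Tree: B1–B2, B2–B3, B3–B4, B4–B5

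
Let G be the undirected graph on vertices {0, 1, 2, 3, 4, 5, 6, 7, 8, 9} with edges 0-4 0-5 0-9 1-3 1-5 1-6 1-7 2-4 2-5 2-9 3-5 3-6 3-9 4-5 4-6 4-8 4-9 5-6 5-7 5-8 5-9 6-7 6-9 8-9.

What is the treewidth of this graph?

A width-3 tree decomposition is:
Bags: B1 = {3, 5, 6, 9}  B2 = {4, 5, 6, 9}  B3 = {1, 3, 5, 6}  B4 = {1, 5, 6, 7}  B5 = {2, 4, 5, 9}  B6 = {4, 5, 8, 9}  B7 = {0, 4, 5, 9}
Tree: B1–B2, B1–B3, B3–B4, B2–B5, B5–B6, B5–B7
The largest bag has 4 vertices, giving width 3; this decomposition certifies tw(G) ≤ 3. On the other hand G contains the 4-clique {1, 3, 5, 6}. A clique must lie in a single bag of any decomposition, so no decomposition can have width below 3. Combining the bounds, tw(G) = 3.

3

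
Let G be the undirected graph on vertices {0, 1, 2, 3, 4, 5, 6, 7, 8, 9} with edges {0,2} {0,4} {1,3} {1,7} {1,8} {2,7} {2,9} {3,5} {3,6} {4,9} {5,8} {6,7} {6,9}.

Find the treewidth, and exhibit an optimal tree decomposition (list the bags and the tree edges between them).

Treewidth 2.
Bags: B1 = {3, 5, 8}  B2 = {1, 3, 8}  B3 = {1, 3, 6}  B4 = {1, 6, 7}  B5 = {6, 7, 9}  B6 = {2, 7, 9}  B7 = {2, 4, 9}  B8 = {0, 2, 4}
Tree: B1–B2, B2–B3, B3–B4, B4–B5, B5–B6, B6–B7, B7–B8

Every bag has size at most 3, so the width is 3 − 1 = 2 and tw(G) ≤ 2. The edges 5–8–1–3–5 form a cycle, so G is not a tree and its treewidth is at least 2. Combining the bounds, tw(G) = 2.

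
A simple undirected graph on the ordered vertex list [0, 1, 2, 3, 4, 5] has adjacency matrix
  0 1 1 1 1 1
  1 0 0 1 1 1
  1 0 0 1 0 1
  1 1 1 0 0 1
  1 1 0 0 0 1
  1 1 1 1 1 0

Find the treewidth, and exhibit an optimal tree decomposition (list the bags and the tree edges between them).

Treewidth 3.
One such decomposition:
Bags: B1 = {0, 1, 3, 5}  B2 = {0, 1, 4, 5}  B3 = {0, 2, 3, 5}
Tree: B1–B2, B1–B3

Each bag holds 4 vertices, so the decomposition has width 3, which upper-bounds the treewidth. Conversely, {0, 1, 3, 5} is a clique of size 4, and the vertices of any clique must share a bag in every tree decomposition; so some bag has ≥ 4 vertices and tw(G) ≥ 3. Therefore the treewidth is 3.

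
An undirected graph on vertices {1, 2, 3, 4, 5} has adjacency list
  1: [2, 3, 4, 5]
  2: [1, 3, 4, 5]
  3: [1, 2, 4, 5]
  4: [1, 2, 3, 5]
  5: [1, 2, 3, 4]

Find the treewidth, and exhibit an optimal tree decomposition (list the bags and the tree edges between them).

Treewidth 4.
One such decomposition:
Bags: B1 = {1, 2, 3, 4, 5}
Tree: (single bag)

With just one bag of size 5, the width is 5 − 1 = 4, so tw(G) ≤ 4. For the lower bound, the 5 vertices {1, 2, 3, 4, 5} are pairwise adjacent, and any tree decomposition puts a clique entirely inside one bag — forcing width ≥ 4. The upper and lower bounds meet at 4, so that is the treewidth.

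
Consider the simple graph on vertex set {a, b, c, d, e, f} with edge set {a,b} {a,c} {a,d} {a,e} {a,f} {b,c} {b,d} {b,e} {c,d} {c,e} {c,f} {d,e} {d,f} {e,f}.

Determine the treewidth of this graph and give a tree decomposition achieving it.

The largest bag has 5 vertices, giving width 4; this decomposition certifies tw(G) ≤ 4. For the lower bound, the 5 vertices {a, c, d, e, f} are pairwise adjacent, and any tree decomposition puts a clique entirely inside one bag — forcing width ≥ 4. Therefore the treewidth is 4.

Treewidth 4.
One optimal decomposition is:
Bags: B1 = {a, c, d, e, f}  B2 = {a, b, c, d, e}
Tree: B1–B2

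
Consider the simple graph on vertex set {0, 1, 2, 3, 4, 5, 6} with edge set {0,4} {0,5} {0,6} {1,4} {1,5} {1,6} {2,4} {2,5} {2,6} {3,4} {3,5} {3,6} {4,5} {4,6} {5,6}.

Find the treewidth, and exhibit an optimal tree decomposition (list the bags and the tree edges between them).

Treewidth 3.
One such decomposition:
Bags: B1 = {2, 4, 5, 6}  B2 = {3, 4, 5, 6}  B3 = {1, 4, 5, 6}  B4 = {0, 4, 5, 6}
Tree: B1–B2, B2–B3, B3–B4

Each bag holds 4 vertices, so the decomposition has width 3, which upper-bounds the treewidth. Conversely, {0, 4, 5, 6} is a clique of size 4, and the vertices of any clique must share a bag in every tree decomposition; so some bag has ≥ 4 vertices and tw(G) ≥ 3. Therefore the treewidth is 3.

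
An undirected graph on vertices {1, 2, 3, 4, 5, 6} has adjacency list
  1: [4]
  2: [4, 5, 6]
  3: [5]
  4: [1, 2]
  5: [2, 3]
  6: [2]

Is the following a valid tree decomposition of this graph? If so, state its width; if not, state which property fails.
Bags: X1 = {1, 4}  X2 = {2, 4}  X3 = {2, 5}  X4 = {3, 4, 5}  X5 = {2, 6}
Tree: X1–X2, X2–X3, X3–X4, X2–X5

No — bags containing vertex 4 are not connected in the tree.

A tree decomposition must satisfy three properties: every vertex lies in some bag; for every edge, both endpoints lie together in some bag; and for every vertex, the bags containing it form a connected subtree. Here bags containing vertex 4 are not connected in the tree, so the decomposition is invalid.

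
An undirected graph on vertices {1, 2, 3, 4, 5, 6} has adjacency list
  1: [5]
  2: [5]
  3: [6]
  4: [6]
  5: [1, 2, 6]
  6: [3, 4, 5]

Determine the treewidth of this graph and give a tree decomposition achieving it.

Treewidth 1.
Bags: B1 = {3, 6}  B2 = {4, 6}  B3 = {5, 6}  B4 = {2, 5}  B5 = {1, 5}
Tree: B1–B2, B1–B3, B3–B4, B4–B5

Each bag holds 2 vertices, so the decomposition has width 1, which upper-bounds the treewidth. Any graph with an edge has treewidth ≥ 1, and G has the edge 3–6. Therefore the treewidth is 1.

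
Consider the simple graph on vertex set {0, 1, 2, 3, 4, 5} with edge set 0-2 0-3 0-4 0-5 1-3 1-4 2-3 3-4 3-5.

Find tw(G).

2

A width-2 tree decomposition is:
Bags: B1 = {0, 3, 4}  B2 = {1, 3, 4}  B3 = {0, 2, 3}  B4 = {0, 3, 5}
Tree: B1–B2, B1–B3, B1–B4
Every bag has size at most 3, so the width is 3 − 1 = 2 and tw(G) ≤ 2. Conversely, {0, 2, 3} is a clique of size 3, and the vertices of any clique must share a bag in every tree decomposition; so some bag has ≥ 3 vertices and tw(G) ≥ 2. Hence tw(G) = 2 exactly.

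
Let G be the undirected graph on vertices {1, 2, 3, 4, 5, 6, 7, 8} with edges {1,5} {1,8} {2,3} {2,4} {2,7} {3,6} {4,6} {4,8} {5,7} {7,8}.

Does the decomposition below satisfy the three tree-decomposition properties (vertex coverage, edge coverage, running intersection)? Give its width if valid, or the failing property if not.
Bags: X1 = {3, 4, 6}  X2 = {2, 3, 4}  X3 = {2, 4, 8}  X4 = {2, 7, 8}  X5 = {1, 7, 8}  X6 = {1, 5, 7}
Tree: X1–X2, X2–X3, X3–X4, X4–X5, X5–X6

Yes; width 2.

Checking the three conditions: (i) the bags cover all of {1, 2, 3, 4, 5, 6, 7, 8}; (ii) for each edge, some bag contains both endpoints; (iii) the bags containing any fixed vertex form a subtree. All hold, so the decomposition is valid with width 3 − 1 = 2.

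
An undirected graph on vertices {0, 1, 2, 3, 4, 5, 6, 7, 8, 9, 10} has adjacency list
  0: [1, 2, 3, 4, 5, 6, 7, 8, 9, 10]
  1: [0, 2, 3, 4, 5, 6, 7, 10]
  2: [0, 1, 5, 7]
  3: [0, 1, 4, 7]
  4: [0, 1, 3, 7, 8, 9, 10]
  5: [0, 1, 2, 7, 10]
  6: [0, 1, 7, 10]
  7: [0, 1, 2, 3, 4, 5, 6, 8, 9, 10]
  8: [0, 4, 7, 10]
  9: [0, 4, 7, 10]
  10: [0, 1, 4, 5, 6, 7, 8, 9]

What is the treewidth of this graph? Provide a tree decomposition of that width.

The largest bag has 5 vertices, giving width 4; this decomposition certifies tw(G) ≤ 4. For the lower bound, the 5 vertices {0, 4, 7, 8, 10} are pairwise adjacent, and any tree decomposition puts a clique entirely inside one bag — forcing width ≥ 4. The upper and lower bounds meet at 4, so that is the treewidth.

Treewidth 4.
One optimal decomposition is:
Bags: B1 = {0, 4, 7, 9, 10}  B2 = {0, 4, 7, 8, 10}  B3 = {0, 1, 4, 7, 10}  B4 = {0, 1, 5, 7, 10}  B5 = {0, 1, 6, 7, 10}  B6 = {0, 1, 3, 4, 7}  B7 = {0, 1, 2, 5, 7}
Tree: B1–B2, B2–B3, B3–B4, B4–B5, B3–B6, B4–B7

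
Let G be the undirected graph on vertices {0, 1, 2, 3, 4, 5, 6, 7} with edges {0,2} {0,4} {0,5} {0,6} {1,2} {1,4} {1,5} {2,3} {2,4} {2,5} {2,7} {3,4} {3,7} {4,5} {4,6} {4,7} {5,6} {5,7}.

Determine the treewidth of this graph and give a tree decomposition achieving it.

Treewidth 3.
One such decomposition:
Bags: B1 = {1, 2, 4, 5}  B2 = {2, 4, 5, 7}  B3 = {0, 2, 4, 5}  B4 = {0, 4, 5, 6}  B5 = {2, 3, 4, 7}
Tree: B1–B2, B2–B3, B3–B4, B2–B5

Every bag has size at most 4, so the width is 4 − 1 = 3 and tw(G) ≤ 3. For the lower bound, the 4 vertices {2, 3, 4, 7} are pairwise adjacent, and any tree decomposition puts a clique entirely inside one bag — forcing width ≥ 3. Combining the bounds, tw(G) = 3.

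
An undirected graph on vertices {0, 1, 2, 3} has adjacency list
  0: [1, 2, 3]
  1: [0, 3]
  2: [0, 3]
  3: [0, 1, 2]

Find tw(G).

A width-2 tree decomposition is:
Bags: B1 = {0, 2, 3}  B2 = {0, 1, 3}
Tree: B1–B2
Each bag holds 3 vertices, so the decomposition has width 2, which upper-bounds the treewidth. Conversely, {0, 1, 3} is a clique of size 3, and the vertices of any clique must share a bag in every tree decomposition; so some bag has ≥ 3 vertices and tw(G) ≥ 2. Hence tw(G) = 2 exactly.

2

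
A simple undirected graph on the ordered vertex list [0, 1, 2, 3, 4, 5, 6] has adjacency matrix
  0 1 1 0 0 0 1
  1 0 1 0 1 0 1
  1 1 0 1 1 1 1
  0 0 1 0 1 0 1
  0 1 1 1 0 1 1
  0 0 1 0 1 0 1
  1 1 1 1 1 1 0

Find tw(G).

A width-3 tree decomposition is:
Bags: B1 = {1, 2, 4, 6}  B2 = {0, 1, 2, 6}  B3 = {2, 4, 5, 6}  B4 = {2, 3, 4, 6}
Tree: B1–B2, B1–B3, B3–B4
The largest bag has 4 vertices, giving width 3; this decomposition certifies tw(G) ≤ 3. On the other hand G contains the 4-clique {0, 1, 2, 6}. A clique must lie in a single bag of any decomposition, so no decomposition can have width below 3. Hence tw(G) = 3 exactly.

3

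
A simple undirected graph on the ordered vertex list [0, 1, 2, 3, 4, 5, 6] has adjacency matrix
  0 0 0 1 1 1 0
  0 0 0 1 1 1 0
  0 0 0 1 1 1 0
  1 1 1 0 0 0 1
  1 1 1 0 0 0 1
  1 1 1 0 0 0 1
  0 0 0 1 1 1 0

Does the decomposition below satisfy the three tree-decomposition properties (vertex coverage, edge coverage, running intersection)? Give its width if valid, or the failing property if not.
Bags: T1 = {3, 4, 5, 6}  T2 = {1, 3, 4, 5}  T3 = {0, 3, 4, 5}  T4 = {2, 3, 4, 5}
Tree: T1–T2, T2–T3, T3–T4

Yes; width 3.

Checking the three conditions: (i) the bags cover all of {0, 1, 2, 3, 4, 5, 6}; (ii) for each edge, some bag contains both endpoints; (iii) the bags containing any fixed vertex form a subtree. All hold, so the decomposition is valid with width 4 − 1 = 3.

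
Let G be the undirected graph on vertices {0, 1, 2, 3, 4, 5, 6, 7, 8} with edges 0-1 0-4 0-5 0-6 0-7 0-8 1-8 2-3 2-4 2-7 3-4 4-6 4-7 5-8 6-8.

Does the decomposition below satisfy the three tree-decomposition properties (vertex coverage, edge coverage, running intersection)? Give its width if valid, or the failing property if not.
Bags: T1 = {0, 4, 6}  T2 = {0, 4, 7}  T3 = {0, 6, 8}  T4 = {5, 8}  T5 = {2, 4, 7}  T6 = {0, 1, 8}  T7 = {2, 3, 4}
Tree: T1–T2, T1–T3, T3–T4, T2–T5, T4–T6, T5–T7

A tree decomposition must satisfy three properties: every vertex lies in some bag; for every edge, both endpoints lie together in some bag; and for every vertex, the bags containing it form a connected subtree. Here edge (0,5) lies in no bag, so the decomposition is invalid.

No — edge (0,5) lies in no bag.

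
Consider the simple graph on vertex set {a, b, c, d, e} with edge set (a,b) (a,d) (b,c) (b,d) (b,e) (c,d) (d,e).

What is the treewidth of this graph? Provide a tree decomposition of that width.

Treewidth 2.
One optimal decomposition is:
Bags: B1 = {a, b, d}  B2 = {b, c, d}  B3 = {b, d, e}
Tree: B1–B2, B1–B3

The largest bag has 3 vertices, giving width 2; this decomposition certifies tw(G) ≤ 2. On the other hand G contains the 3-clique {b, d, e}. A clique must lie in a single bag of any decomposition, so no decomposition can have width below 2. Combining the bounds, tw(G) = 2.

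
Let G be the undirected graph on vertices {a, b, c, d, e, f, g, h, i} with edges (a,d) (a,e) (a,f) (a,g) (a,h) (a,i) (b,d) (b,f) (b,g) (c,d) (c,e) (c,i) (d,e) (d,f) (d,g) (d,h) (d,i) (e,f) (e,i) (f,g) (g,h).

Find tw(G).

A width-3 tree decomposition is:
Bags: B1 = {a, d, f, g}  B2 = {a, d, e, f}  B3 = {a, d, e, i}  B4 = {c, d, e, i}  B5 = {b, d, f, g}  B6 = {a, d, g, h}
Tree: B1–B2, B2–B3, B3–B4, B1–B5, B1–B6
Every bag has size at most 4, so the width is 4 − 1 = 3 and tw(G) ≤ 3. On the other hand G contains the 4-clique {c, d, e, i}. A clique must lie in a single bag of any decomposition, so no decomposition can have width below 3. Therefore the treewidth is 3.

3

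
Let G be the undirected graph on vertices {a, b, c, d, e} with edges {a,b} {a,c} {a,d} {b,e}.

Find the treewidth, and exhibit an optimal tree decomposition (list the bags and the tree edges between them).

Treewidth 1.
One such decomposition:
Bags: B1 = {a, b}  B2 = {a, c}  B3 = {a, d}  B4 = {b, e}
Tree: B1–B2, B1–B3, B1–B4

The largest bag has 2 vertices, giving width 1; this decomposition certifies tw(G) ≤ 1. G has an edge, so its treewidth is at least 1. Hence tw(G) = 1 exactly.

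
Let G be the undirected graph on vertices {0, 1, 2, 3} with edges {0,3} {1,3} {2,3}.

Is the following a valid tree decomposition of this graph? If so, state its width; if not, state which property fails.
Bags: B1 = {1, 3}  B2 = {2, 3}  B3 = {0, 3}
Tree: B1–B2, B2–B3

Checking the three conditions: (i) the bags cover all of {0, 1, 2, 3}; (ii) for each edge, some bag contains both endpoints; (iii) the bags containing any fixed vertex form a subtree. All hold, so the decomposition is valid with width 2 − 1 = 1.

Yes; width 1.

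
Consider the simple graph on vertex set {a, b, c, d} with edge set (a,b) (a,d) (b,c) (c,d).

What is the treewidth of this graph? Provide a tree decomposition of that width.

Every bag has size at most 3, so the width is 3 − 1 = 2 and tw(G) ≤ 2. Since b–c–d–a–b is a cycle in G, G is not acyclic. Forests are exactly the graphs of treewidth ≤ 1, so tw(G) ≥ 2. Hence tw(G) = 2 exactly.

Treewidth 2.
Bags: B1 = {b, c, d}  B2 = {a, b, d}
Tree: B1–B2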